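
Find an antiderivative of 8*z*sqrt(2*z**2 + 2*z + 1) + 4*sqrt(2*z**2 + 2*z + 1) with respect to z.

4*(2*z**2 + 2*z + 1)**(3/2)/3 + C

Let u = 2*z**2 + 2*z + 1, so du = (4*z + 2) dz.
Rewriting, the integral becomes 2·∫ √u du = 2·(2/3)u^(3/2).
Substituting back, u = 2*z**2 + 2*z + 1.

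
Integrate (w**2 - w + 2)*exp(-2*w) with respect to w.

Use integration by parts with u = w**2 - w + 2, dv = exp(-2*w) dw, so v = -exp(-2*w)/2.
Apply parts 2 times (tabular method): alternate signs, differentiate u down to 0, integrate dv up.

(-w**2 - 2)*exp(-2*w)/2 + C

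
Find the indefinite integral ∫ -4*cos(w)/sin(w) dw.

Let u = sin(w), so du = (cos(w)) dw.
Rewriting, the integral becomes -4·∫ 1/u du = -4·log(u).
Substituting back, u = sin(w).

-4*log(sin(w)) + C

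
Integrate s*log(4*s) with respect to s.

Use integration by parts with u = log(4*s), dv = s ds.
Then du = 1/s ds and v = s**2/2.

s**2*(log(s) + 2*log(2))/2 - s**2/4 + C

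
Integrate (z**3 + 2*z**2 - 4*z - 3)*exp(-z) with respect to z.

Use integration by parts with u = z**3 + 2*z**2 - 4*z - 3, dv = exp(-z) dz, so v = -exp(-z).
Apply parts 3 times (tabular method): alternate signs, differentiate u down to 0, integrate dv up.

(-z**3 - 5*z**2 - 6*z - 3)*exp(-z) + C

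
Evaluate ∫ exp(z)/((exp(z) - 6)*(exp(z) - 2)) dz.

log(exp(z) - 6)/4 - log(exp(z) - 2)/4 + C

Let u = e^z, du = e^z dz.
The integral becomes ∫ du/((u-6)(u-2)); decompose into partial fractions.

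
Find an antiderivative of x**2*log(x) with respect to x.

Use integration by parts with u = log(x), dv = x**2 dx.
Then du = 1/x dx and v = x**3/3.

x**3*log(x)/3 - x**3/9 + C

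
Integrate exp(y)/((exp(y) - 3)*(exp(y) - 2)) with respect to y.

log(exp(y) - 3) - log(exp(y) - 2) + C

Let u = e^y, du = e^y dy.
The integral becomes ∫ du/((u-3)(u-2)); decompose into partial fractions.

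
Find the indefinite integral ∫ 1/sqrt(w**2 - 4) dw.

log(w + sqrt(w**2 - 4)) + C

Substitute w = 2·sec(θ), so dw = 2·sec(θ)*tan(θ) dθ and the radical becomes sqrt(w**2 - 4) = 2·tan(θ) by the Pythagorean identity.
Integrate the resulting trig expression in θ, then back-substitute sec(θ) = w/2, tan(θ) = sqrt(w**2 - 4)/2 (absorbing any constant into C).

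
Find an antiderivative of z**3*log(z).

z**4*log(z)/4 - z**4/16 + C

Use integration by parts with u = log(z), dv = z**3 dz.
Then du = 1/z dz and v = z**4/4.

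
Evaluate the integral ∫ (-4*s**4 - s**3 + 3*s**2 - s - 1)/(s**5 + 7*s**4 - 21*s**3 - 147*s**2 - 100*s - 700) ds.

Factor the denominator: (s - 5)*(s + 5)*(s + 7)*(s**2 + 4).
Partial-fraction decomposition: -(98*s - 527)/(1537*(s**2 + 4)) - 759/(106*(s + 7)) + 574/(145*(s + 5)) - 213/(290*(s - 5)).
Integrate each term; A/(s−a) gives A·log|s−a|; the (Bs+D)/(s²+p²) term gives a log and an atan.

-213*log(s - 5)/290 + 574*log(s + 5)/145 - 759*log(s + 7)/106 - 49*log(s**2 + 4)/1537 + 527*atan(s/2)/3074 + C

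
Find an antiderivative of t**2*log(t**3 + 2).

t**3*log(t**3 + 2)/3 - t**3/3 + 2*log(t**3 + 2)/3 + C

Let u = t**3 + 2, so du = (3*t**2) dt.
The integral becomes (1/3)·∫ log(u) du; integrate by parts with u′=log(u), dv′=du.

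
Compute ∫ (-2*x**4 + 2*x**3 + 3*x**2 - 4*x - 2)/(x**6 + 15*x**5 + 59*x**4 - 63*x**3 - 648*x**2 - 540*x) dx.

log(x)/270 - 95*log(x - 3)/7776 + log(x + 1)/400 + 1407*log(x + 5)/160 - 106771*log(x + 6)/12150 + 1447/(135*x + 810) + C

Factor the denominator: x*(x - 3)*(x + 1)*(x + 5)*(x + 6)**2.
Partial-fraction decomposition: -106771/(12150*(x + 6)) - 1447/(135*(x + 6)**2) + 1407/(160*(x + 5)) + 1/(400*(x + 1)) - 95/(7776*(x - 3)) + 1/(270*x).
Integrate each term; A/(x−a) gives A·log|x−a|; A/(x−a)² gives −A/(x−a).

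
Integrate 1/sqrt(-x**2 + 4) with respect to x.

asin(x/2) + C

Substitute x = 2·sin(θ), so dx = 2·cos(θ) dθ and the radical becomes sqrt(-x**2 + 4) = 2·cos(θ) by the Pythagorean identity.
Integrate the resulting trig expression in θ, then back-substitute θ = asin(x/2), sin(θ) = x/2, cos(θ) = sqrt(-x**2 + 4)/2 (absorbing any constant into C).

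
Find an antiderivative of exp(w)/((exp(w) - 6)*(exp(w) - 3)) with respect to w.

log(exp(w) - 6)/3 - log(exp(w) - 3)/3 + C

Let u = e^w, du = e^w dw.
The integral becomes ∫ du/((u-3)(u-6)); decompose into partial fractions.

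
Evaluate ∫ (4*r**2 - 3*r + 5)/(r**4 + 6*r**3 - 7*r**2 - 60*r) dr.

Factor the denominator: r*(r - 3)*(r + 4)*(r + 5).
Partial-fraction decomposition: -3/(r + 5) + 81/(28*(r + 4)) + 4/(21*(r - 3)) - 1/(12*r).
Integrate each term: A/(r−a) contributes A·log|r−a|.

-log(r)/12 + 4*log(r - 3)/21 + 81*log(r + 4)/28 - 3*log(r + 5) + C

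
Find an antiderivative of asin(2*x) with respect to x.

x*asin(2*x) + sqrt(-4*x**2 + 1)/2 + C

Use integration by parts with u = arcsin(2*x), dv = dx.
Then du = 2/sqrt(-4*x**2 + 1) dx.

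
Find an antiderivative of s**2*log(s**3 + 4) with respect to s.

Let u = s**3 + 4, so du = (3*s**2) ds.
The integral becomes (1/3)·∫ log(u) du; integrate by parts with u′=log(u), dv′=du.

s**3*log(s**3 + 4)/3 - s**3/3 + 4*log(s**3 + 4)/3 + C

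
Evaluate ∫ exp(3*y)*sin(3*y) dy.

Let I denote the integral. Integrate by parts with u = sin(3*y), dv = exp(3*y) dy, so v = exp(3*y)/3: I = exp(3*y)*sin(3*y)/3 − ∫ exp(3*y)*cos(3*y) dy.
Apply parts again with u = cos(3*y), dv = exp(3*y) dy: ∫ exp(3*y)*cos(3*y) dy = exp(3*y)*cos(3*y)/3 + I. Substituting back brings back I: I = exp(3*y)*sin(3*y)/3 - exp(3*y)*cos(3*y)/3 − I.
Solving for I: (1 + 1)·I equals the remaining terms, so I = (1/2)·(exp(3*y)*sin(3*y)/3 - exp(3*y)*cos(3*y)/3).

exp(3*y)*sin(3*y)/6 - exp(3*y)*cos(3*y)/6 + C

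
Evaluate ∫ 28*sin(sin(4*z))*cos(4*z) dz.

-7*cos(sin(4*z)) + C

Let u = sin(4*z), so du = (4*cos(4*z)) dz.
Rewriting, the integral becomes 7·∫ sin(u) du = 7·-cos(u).
Substituting back, u = sin(4*z).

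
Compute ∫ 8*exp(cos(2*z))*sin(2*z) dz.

-4*exp(cos(2*z)) + C

Let u = cos(2*z), so du = (-2*sin(2*z)) dz.
Rewriting, the integral becomes -4·∫ e^u du = -4·e^u.
Substituting back, u = cos(2*z).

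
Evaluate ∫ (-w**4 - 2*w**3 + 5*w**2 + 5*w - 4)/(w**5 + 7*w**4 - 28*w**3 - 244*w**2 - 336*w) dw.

log(w)/84 - 761*log(w - 6)/3120 + 3*log(w + 2)/80 + 3*log(w + 4)/10 - 503*log(w + 7)/455 + C

Factor the denominator: w*(w - 6)*(w + 2)*(w + 4)*(w + 7).
Partial-fraction decomposition: -503/(455*(w + 7)) + 3/(10*(w + 4)) + 3/(80*(w + 2)) - 761/(3120*(w - 6)) + 1/(84*w).
Integrate each term: A/(w−a) contributes A·log|w−a|.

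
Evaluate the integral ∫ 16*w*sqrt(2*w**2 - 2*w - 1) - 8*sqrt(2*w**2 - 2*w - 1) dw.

Let u = 2*w**2 - 2*w - 1, so du = (4*w - 2) dw.
Rewriting, the integral becomes 4·∫ √u du = 4·(2/3)u^(3/2).
Substituting back, u = 2*w**2 - 2*w - 1.

8*(2*w**2 - 2*w - 1)**(3/2)/3 + C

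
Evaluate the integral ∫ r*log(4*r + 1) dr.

Use integration by parts with u = log(4*r + 1), dv = r dr.
Then du = 4/(4*r + 1) dr and v = r**2/2.

r**2*log(4*r + 1)/2 - r**2/4 + r/8 - log(4*r + 1)/32 + C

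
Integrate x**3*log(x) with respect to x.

x**4*log(x)/4 - x**4/16 + C

Use integration by parts with u = log(x), dv = x**3 dx.
Then du = 1/x dx and v = x**4/4.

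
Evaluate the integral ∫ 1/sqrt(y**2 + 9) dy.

Substitute y = 3·tan(θ), so dy = 3·sec(θ)^2 dθ and the radical becomes sqrt(y**2 + 9) = 3·sec(θ) by the Pythagorean identity.
Integrate the resulting trig expression in θ, then back-substitute tan(θ) = y/3, sec(θ) = sqrt(y**2 + 9)/3 (absorbing any constant into C).

log(y + sqrt(y**2 + 9)) + C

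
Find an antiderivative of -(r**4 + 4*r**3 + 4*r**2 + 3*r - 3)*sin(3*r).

Use integration by parts with u = r**4 + 4*r**3 + 4*r**2 + 3*r - 3, dv = -sin(3*r) dr, so v = cos(3*r)/3.
Apply parts 4 times (tabular method): alternate signs, differentiate u down to 0, integrate dv up.

r**4*cos(3*r)/3 - 4*r**3*sin(3*r)/9 + 4*r**3*cos(3*r)/3 - 4*r**2*sin(3*r)/3 + 8*r**2*cos(3*r)/9 - 16*r*sin(3*r)/27 + r*cos(3*r)/9 - sin(3*r)/27 - 97*cos(3*r)/81 + C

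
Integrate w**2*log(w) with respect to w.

Use integration by parts with u = log(w), dv = w**2 dw.
Then du = 1/w dw and v = w**3/3.

w**3*log(w)/3 - w**3/9 + C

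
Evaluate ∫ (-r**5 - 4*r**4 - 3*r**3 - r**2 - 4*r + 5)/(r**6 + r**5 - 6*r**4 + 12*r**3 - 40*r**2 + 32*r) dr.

5*log(r)/32 - 127*log(r - 2)/96 + 8*log(r - 1)/25 - 197*log(r + 4)/2400 - 57*log(r**2 + 4)/1600 - 401*atan(r/2)/800 + C

Factor the denominator: r*(r - 2)*(r - 1)*(r + 4)*(r**2 + 4).
Partial-fraction decomposition: -(57*r + 802)/(800*(r**2 + 4)) - 197/(2400*(r + 4)) + 8/(25*(r - 1)) - 127/(96*(r - 2)) + 5/(32*r).
Integrate each term; A/(r−a) gives A·log|r−a|; the (Br+D)/(r²+p²) term gives a log and an atan.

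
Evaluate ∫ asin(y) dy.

y*asin(y) + sqrt(-y**2 + 1) + C

Use integration by parts with u = arcsin(y), dv = dy.
Then du = 1/sqrt(-y**2 + 1) dy.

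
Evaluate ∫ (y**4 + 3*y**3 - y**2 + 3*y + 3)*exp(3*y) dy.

(27*y**4 + 45*y**3 - 72*y**2 + 129*y + 38)*exp(3*y)/81 + C

Use integration by parts with u = y**4 + 3*y**3 - y**2 + 3*y + 3, dv = exp(3*y) dy, so v = exp(3*y)/3.
Apply parts 4 times (tabular method): alternate signs, differentiate u down to 0, integrate dv up.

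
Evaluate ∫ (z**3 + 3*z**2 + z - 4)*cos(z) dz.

z**3*sin(z) + 3*z**2*sin(z) + 3*z**2*cos(z) - 5*z*sin(z) + 6*z*cos(z) - 10*sin(z) - 5*cos(z) + C

Use integration by parts with u = z**3 + 3*z**2 + z - 4, dv = cos(z) dz, so v = sin(z).
Apply parts 3 times (tabular method): alternate signs, differentiate u down to 0, integrate dv up.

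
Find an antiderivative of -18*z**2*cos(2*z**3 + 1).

Let u = 2*z**3 + 1, so du = (6*z**2) dz.
Rewriting, the integral becomes -3·∫ cos(u) du = -3·sin(u).
Substituting back, u = 2*z**3 + 1.

-3*sin(2*z**3 + 1) + C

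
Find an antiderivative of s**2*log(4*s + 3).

s**3*log(4*s + 3)/3 - s**3/9 + s**2/8 - 3*s/16 + 9*log(4*s + 3)/64 + C

Use integration by parts with u = log(4*s + 3), dv = s**2 ds.
Then du = 4/(4*s + 3) ds and v = s**3/3.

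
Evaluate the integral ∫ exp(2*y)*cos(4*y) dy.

Let I denote the integral. Integrate by parts with u = cos(4*y), dv = exp(2*y) dy, so v = exp(2*y)/2: I = exp(2*y)*cos(4*y)/2 + 2·∫ exp(2*y)*sin(4*y) dy.
Apply parts again with u = sin(4*y), dv = exp(2*y) dy: ∫ exp(2*y)*sin(4*y) dy = exp(2*y)*sin(4*y)/2 − 2·I. Substituting back brings back I: I = exp(2*y)*sin(4*y) + exp(2*y)*cos(4*y)/2 − 4·I.
Solving for I: (1 + 4)·I equals the remaining terms, so I = (1/5)·(exp(2*y)*sin(4*y) + exp(2*y)*cos(4*y)/2).

exp(2*y)*sin(4*y)/5 + exp(2*y)*cos(4*y)/10 + C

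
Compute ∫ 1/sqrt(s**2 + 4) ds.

Substitute s = 2·tan(θ), so ds = 2·sec(θ)^2 dθ and the radical becomes sqrt(s**2 + 4) = 2·sec(θ) by the Pythagorean identity.
Integrate the resulting trig expression in θ, then back-substitute tan(θ) = s/2, sec(θ) = sqrt(s**2 + 4)/2 (absorbing any constant into C).

log(s + sqrt(s**2 + 4)) + C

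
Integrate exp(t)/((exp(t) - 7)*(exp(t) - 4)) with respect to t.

Let u = e^t, du = e^t dt.
The integral becomes ∫ du/((u-7)(u-4)); decompose into partial fractions.

log(exp(t) - 7)/3 - log(exp(t) - 4)/3 + C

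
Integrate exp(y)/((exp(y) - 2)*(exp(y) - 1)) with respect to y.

Let u = e^y, du = e^y dy.
The integral becomes ∫ du/((u-1)(u-2)); decompose into partial fractions.

log(exp(y) - 2) - log(exp(y) - 1) + C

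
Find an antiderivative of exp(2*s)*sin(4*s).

Let I denote the integral. Integrate by parts with u = sin(4*s), dv = exp(2*s) ds, so v = exp(2*s)/2: I = exp(2*s)*sin(4*s)/2 − 2·∫ exp(2*s)*cos(4*s) ds.
Apply parts again with u = cos(4*s), dv = exp(2*s) ds: ∫ exp(2*s)*cos(4*s) ds = exp(2*s)*cos(4*s)/2 + 2·I. Substituting back brings back I: I = exp(2*s)*sin(4*s)/2 - exp(2*s)*cos(4*s) − 4·I.
Solving for I: (1 + 4)·I equals the remaining terms, so I = (1/5)·(exp(2*s)*sin(4*s)/2 - exp(2*s)*cos(4*s)).

exp(2*s)*sin(4*s)/10 - exp(2*s)*cos(4*s)/5 + C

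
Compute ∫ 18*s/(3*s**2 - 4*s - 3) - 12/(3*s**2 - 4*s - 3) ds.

Let u = 3*s**2 - 4*s - 3, so du = (6*s - 4) ds.
Rewriting, the integral becomes 3·∫ 1/u du = 3·log(u).
Substituting back, u = 3*s**2 - 4*s - 3.

3*log(3*s**2 - 4*s - 3) + C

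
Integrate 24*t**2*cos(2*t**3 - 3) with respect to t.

4*sin(2*t**3 - 3) + C

Let u = 2*t**3 - 3, so du = (6*t**2) dt.
Rewriting, the integral becomes 4·∫ cos(u) du = 4·sin(u).
Substituting back, u = 2*t**3 - 3.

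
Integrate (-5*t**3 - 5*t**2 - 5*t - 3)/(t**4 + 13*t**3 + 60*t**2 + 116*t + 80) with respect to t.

-45*log(t + 2)/4 + 257*log(t + 4)/4 - 58*log(t + 5) - 9/(2*t + 4) + C

Factor the denominator: (t + 2)**2*(t + 4)*(t + 5).
Partial-fraction decomposition: -58/(t + 5) + 257/(4*(t + 4)) - 45/(4*(t + 2)) + 9/(2*(t + 2)**2).
Integrate each term; A/(t−a) gives A·log|t−a|; A/(t−a)² gives −A/(t−a).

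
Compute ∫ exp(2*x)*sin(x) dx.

Let I denote the integral. Integrate by parts with u = sin(x), dv = exp(2*x) dx, so v = exp(2*x)/2: I = exp(2*x)*sin(x)/2 − (1/2)·∫ exp(2*x)*cos(x) dx.
Apply parts again with u = cos(x), dv = exp(2*x) dx: ∫ exp(2*x)*cos(x) dx = exp(2*x)*cos(x)/2 + (1/2)·I. Substituting back brings back I: I = exp(2*x)*sin(x)/2 - exp(2*x)*cos(x)/4 − (1/4)·I.
Solving for I: (1 + 1/4)·I equals the remaining terms, so I = (4/5)·(exp(2*x)*sin(x)/2 - exp(2*x)*cos(x)/4).

2*exp(2*x)*sin(x)/5 - exp(2*x)*cos(x)/5 + C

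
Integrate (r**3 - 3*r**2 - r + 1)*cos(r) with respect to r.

r**3*sin(r) - 3*r**2*sin(r) + 3*r**2*cos(r) - 7*r*sin(r) - 6*r*cos(r) + 7*sin(r) - 7*cos(r) + C

Use integration by parts with u = r**3 - 3*r**2 - r + 1, dv = cos(r) dr, so v = sin(r).
Apply parts 3 times (tabular method): alternate signs, differentiate u down to 0, integrate dv up.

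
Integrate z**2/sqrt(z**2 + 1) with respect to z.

Substitute z = tan(θ), so dz = sec(θ)^2 dθ and the radical becomes sqrt(z**2 + 1) = sec(θ) by the Pythagorean identity.
Integrate the resulting trig expression in θ, then back-substitute tan(θ) = z, sec(θ) = sqrt(z**2 + 1) (absorbing any constant into C).

z*sqrt(z**2 + 1)/2 - log(z + sqrt(z**2 + 1))/2 + C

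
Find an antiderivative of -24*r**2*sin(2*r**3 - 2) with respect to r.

Let u = 2*r**3 - 2, so du = (6*r**2) dr.
Rewriting, the integral becomes -4·∫ sin(u) du = -4·-cos(u).
Substituting back, u = 2*r**3 - 2.

4*cos(2*r**3 - 2) + C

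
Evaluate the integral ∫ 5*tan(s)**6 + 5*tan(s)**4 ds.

Let u = tan(s), so du = (tan(s)**2 + 1) ds.
Rewriting, the integral becomes 5·∫ u^4 du = 5·u^5/5.
Substituting back, u = tan(s).

tan(s)**5 + C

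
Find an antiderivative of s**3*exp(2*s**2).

(2*s**2 - 1)*exp(2*s**2)/8 + C

Let u = s², du = 2s ds; rewrite as (1/2)∫ u^1·exp(2u) du.
Now integrate by parts 1 time.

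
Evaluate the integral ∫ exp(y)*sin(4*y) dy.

Let I denote the integral. Integrate by parts with u = sin(4*y), dv = exp(y) dy, so v = exp(y): I = exp(y)*sin(4*y) − 4·∫ exp(y)*cos(4*y) dy.
Apply parts again with u = cos(4*y), dv = exp(y) dy: ∫ exp(y)*cos(4*y) dy = exp(y)*cos(4*y) + 4·I. Substituting back brings back I: I = exp(y)*sin(4*y) - 4*exp(y)*cos(4*y) − 16·I.
Solving for I: (1 + 16)·I equals the remaining terms, so I = (1/17)·(exp(y)*sin(4*y) - 4*exp(y)*cos(4*y)).

exp(y)*sin(4*y)/17 - 4*exp(y)*cos(4*y)/17 + C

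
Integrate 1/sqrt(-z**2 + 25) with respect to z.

Substitute z = 5·sin(θ), so dz = 5·cos(θ) dθ and the radical becomes sqrt(-z**2 + 25) = 5·cos(θ) by the Pythagorean identity.
Integrate the resulting trig expression in θ, then back-substitute θ = asin(z/5), sin(θ) = z/5, cos(θ) = sqrt(-z**2 + 25)/5 (absorbing any constant into C).

asin(z/5) + C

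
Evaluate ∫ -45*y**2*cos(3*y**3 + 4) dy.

-5*sin(3*y**3 + 4) + C

Let u = 3*y**3 + 4, so du = (9*y**2) dy.
Rewriting, the integral becomes -5·∫ cos(u) du = -5·sin(u).
Substituting back, u = 3*y**3 + 4.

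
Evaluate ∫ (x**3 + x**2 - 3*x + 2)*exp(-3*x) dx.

Use integration by parts with u = x**3 + x**2 - 3*x + 2, dv = exp(-3*x) dx, so v = -exp(-3*x)/3.
Apply parts 3 times (tabular method): alternate signs, differentiate u down to 0, integrate dv up.

(-9*x**3 - 18*x**2 + 15*x - 13)*exp(-3*x)/27 + C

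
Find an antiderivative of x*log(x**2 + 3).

x**2*log(x**2 + 3)/2 - x**2/2 + 3*log(x**2 + 3)/2 + C

Let u = x**2 + 3, so du = (2*x) dx.
The integral becomes (1/2)·∫ log(u) du; integrate by parts with u′=log(u), dv′=du.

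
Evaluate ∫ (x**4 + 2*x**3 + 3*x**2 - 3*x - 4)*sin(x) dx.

-x**4*cos(x) + 4*x**3*sin(x) - 2*x**3*cos(x) + 6*x**2*sin(x) + 9*x**2*cos(x) - 18*x*sin(x) + 15*x*cos(x) - 15*sin(x) - 14*cos(x) + C

Use integration by parts with u = x**4 + 2*x**3 + 3*x**2 - 3*x - 4, dv = sin(x) dx, so v = -cos(x).
Apply parts 4 times (tabular method): alternate signs, differentiate u down to 0, integrate dv up.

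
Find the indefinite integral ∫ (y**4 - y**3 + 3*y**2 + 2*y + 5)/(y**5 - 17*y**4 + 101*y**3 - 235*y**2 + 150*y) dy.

Factor the denominator: y*(y - 6)*(y - 5)**2*(y - 1).
Partial-fraction decomposition: -1/(8*(y - 1)) - 1563/(40*(y - 5)) - 59/(2*(y - 5)**2) + 241/(6*(y - 6)) + 1/(30*y).
Integrate each term; A/(y−a) gives A·log|y−a|; A/(y−a)² gives −A/(y−a).

log(y)/30 + 241*log(y - 6)/6 - 1563*log(y - 5)/40 - log(y - 1)/8 + 59/(2*y - 10) + C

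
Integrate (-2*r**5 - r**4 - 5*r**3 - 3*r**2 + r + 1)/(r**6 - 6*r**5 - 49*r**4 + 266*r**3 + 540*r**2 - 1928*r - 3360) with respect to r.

-971*log(r - 7)/162 + 7569*log(r - 5)/1078 - 889*log(r - 4)/360 + 13625*log(r + 2)/127008 - 1171*log(r + 6)/1760 + 25/(504*r + 1008) + C

Factor the denominator: (r - 7)*(r - 5)*(r - 4)*(r + 2)**2*(r + 6).
Partial-fraction decomposition: -1171/(1760*(r + 6)) + 13625/(127008*(r + 2)) - 25/(504*(r + 2)**2) - 889/(360*(r - 4)) + 7569/(1078*(r - 5)) - 971/(162*(r - 7)).
Integrate each term; A/(r−a) gives A·log|r−a|; A/(r−a)² gives −A/(r−a).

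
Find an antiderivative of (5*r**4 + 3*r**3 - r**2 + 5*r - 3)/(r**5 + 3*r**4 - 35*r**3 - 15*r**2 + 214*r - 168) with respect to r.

491*log(r - 4)/154 - 107*log(r - 2)/90 + 3*log(r - 1)/32 - 297*log(r + 3)/560 + 10889*log(r + 7)/3168 + C

Factor the denominator: (r - 4)*(r - 2)*(r - 1)*(r + 3)*(r + 7).
Partial-fraction decomposition: 10889/(3168*(r + 7)) - 297/(560*(r + 3)) + 3/(32*(r - 1)) - 107/(90*(r - 2)) + 491/(154*(r - 4)).
Integrate each term: A/(r−a) contributes A·log|r−a|.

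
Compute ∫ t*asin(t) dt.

t**2*asin(t)/2 + t*sqrt(-t**2 + 1)/4 - asin(t)/4 + C

Use integration by parts with u = arcsin(t), dv = t dt.
Then du = 1/sqrt(-t**2 + 1) dt.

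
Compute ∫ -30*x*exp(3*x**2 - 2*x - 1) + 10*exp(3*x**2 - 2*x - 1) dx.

-5*exp(3*x**2 - 2*x - 1) + C

Let u = 3*x**2 - 2*x - 1, so du = (6*x - 2) dx.
Rewriting, the integral becomes -5·∫ e^u du = -5·e^u.
Substituting back, u = 3*x**2 - 2*x - 1.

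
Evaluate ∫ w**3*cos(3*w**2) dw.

w**2*sin(3*w**2)/6 + cos(3*w**2)/18 + C

Let u = w², du = 2w dw; rewrite as (1/2)∫ u^1·cos(3u) du.
Now integrate by parts 1 time.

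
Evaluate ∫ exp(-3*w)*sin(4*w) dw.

Let I denote the integral. Integrate by parts with u = sin(4*w), dv = exp(-3*w) dw, so v = -exp(-3*w)/3: I = -exp(-3*w)*sin(4*w)/3 + (4/3)·∫ exp(-3*w)*cos(4*w) dw.
Apply parts again with u = cos(4*w), dv = exp(-3*w) dw: ∫ exp(-3*w)*cos(4*w) dw = -exp(-3*w)*cos(4*w)/3 − (4/3)·I. Substituting back brings back I: I = -exp(-3*w)*sin(4*w)/3 - 4*exp(-3*w)*cos(4*w)/9 − (16/9)·I.
Solving for I: (1 + 16/9)·I equals the remaining terms, so I = (9/25)·(-exp(-3*w)*sin(4*w)/3 - 4*exp(-3*w)*cos(4*w)/9).

-3*exp(-3*w)*sin(4*w)/25 - 4*exp(-3*w)*cos(4*w)/25 + C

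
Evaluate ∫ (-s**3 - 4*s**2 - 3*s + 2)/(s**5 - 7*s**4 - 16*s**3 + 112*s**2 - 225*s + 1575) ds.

-93*log(s - 7)/232 + 7*log(s - 5)/20 + 7*log(s + 5)/680 + 10*log(s**2 + 9)/493 + 53*atan(s/3)/1479 + C

Factor the denominator: (s - 7)*(s - 5)*(s + 5)*(s**2 + 9).
Partial-fraction decomposition: (20*s + 53)/(493*(s**2 + 9)) + 7/(680*(s + 5)) + 7/(20*(s - 5)) - 93/(232*(s - 7)).
Integrate each term; A/(s−a) gives A·log|s−a|; the (Bs+D)/(s²+p²) term gives a log and an atan.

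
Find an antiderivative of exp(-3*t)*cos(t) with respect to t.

exp(-3*t)*sin(t)/10 - 3*exp(-3*t)*cos(t)/10 + C

Let I denote the integral. Integrate by parts with u = cos(t), dv = exp(-3*t) dt, so v = -exp(-3*t)/3: I = -exp(-3*t)*cos(t)/3 − (1/3)·∫ exp(-3*t)*sin(t) dt.
Apply parts again with u = sin(t), dv = exp(-3*t) dt: ∫ exp(-3*t)*sin(t) dt = -exp(-3*t)*sin(t)/3 + (1/3)·I. Substituting back brings back I: I = exp(-3*t)*sin(t)/9 - exp(-3*t)*cos(t)/3 − (1/9)·I.
Solving for I: (1 + 1/9)·I equals the remaining terms, so I = (9/10)·(exp(-3*t)*sin(t)/9 - exp(-3*t)*cos(t)/3).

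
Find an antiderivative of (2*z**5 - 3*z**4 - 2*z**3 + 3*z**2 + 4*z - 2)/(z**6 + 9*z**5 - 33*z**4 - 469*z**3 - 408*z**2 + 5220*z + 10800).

5681*log(z - 6)/13068 - 607*log(z - 4)/5670 - 331*log(z + 3)/378 - 980575*log(z + 5)/19602 + 9463*log(z + 6)/180 - 3911/(99*z + 495) + C

Factor the denominator: (z - 6)*(z - 4)*(z + 3)*(z + 5)**2*(z + 6).
Partial-fraction decomposition: 9463/(180*(z + 6)) - 980575/(19602*(z + 5)) + 3911/(99*(z + 5)**2) - 331/(378*(z + 3)) - 607/(5670*(z - 4)) + 5681/(13068*(z - 6)).
Integrate each term; A/(z−a) gives A·log|z−a|; A/(z−a)² gives −A/(z−a).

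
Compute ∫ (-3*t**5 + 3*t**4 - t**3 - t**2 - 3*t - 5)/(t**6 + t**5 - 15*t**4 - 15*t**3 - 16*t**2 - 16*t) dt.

Factor the denominator: t*(t - 4)*(t + 1)*(t + 4)*(t**2 + 1).
Partial-fraction decomposition: -(3*t - 2)/(17*(t**2 + 1)) - 3895/(1632*(t + 4)) + 2/(15*(t + 1)) - 2401/(2720*(t - 4)) + 5/(16*t).
Integrate each term; A/(t−a) gives A·log|t−a|; the (Bt+D)/(t²+p²) term gives a log and an atan.

5*log(t)/16 - 2401*log(t - 4)/2720 + 2*log(t + 1)/15 - 3895*log(t + 4)/1632 - 3*log(t**2 + 1)/34 + 2*atan(t)/17 + C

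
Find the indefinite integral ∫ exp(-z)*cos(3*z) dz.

3*exp(-z)*sin(3*z)/10 - exp(-z)*cos(3*z)/10 + C

Let I denote the integral. Integrate by parts with u = cos(3*z), dv = exp(-z) dz, so v = -exp(-z): I = -exp(-z)*cos(3*z) − 3·∫ exp(-z)*sin(3*z) dz.
Apply parts again with u = sin(3*z), dv = exp(-z) dz: ∫ exp(-z)*sin(3*z) dz = -exp(-z)*sin(3*z) + 3·I. Substituting back brings back I: I = 3*exp(-z)*sin(3*z) - exp(-z)*cos(3*z) − 9·I.
Solving for I: (1 + 9)·I equals the remaining terms, so I = (1/10)·(3*exp(-z)*sin(3*z) - exp(-z)*cos(3*z)).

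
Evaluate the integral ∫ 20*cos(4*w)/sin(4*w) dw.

Let u = sin(4*w), so du = (4*cos(4*w)) dw.
Rewriting, the integral becomes 5·∫ 1/u du = 5·log(u).
Substituting back, u = sin(4*w).

5*log(sin(4*w)) + C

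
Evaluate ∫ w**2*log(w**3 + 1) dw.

Let u = w**3 + 1, so du = (3*w**2) dw.
The integral becomes (1/3)·∫ log(u) du; integrate by parts with u′=log(u), dv′=du.

w**3*log(w**3 + 1)/3 - w**3/3 + log(w**3 + 1)/3 + C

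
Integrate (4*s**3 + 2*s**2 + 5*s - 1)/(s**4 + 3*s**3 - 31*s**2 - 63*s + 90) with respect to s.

Factor the denominator: (s - 5)*(s - 1)*(s + 3)*(s + 6).
Partial-fraction decomposition: 823/(231*(s + 6)) - 53/(48*(s + 3)) - 5/(56*(s - 1)) + 287/(176*(s - 5)).
Integrate each term: A/(s−a) contributes A·log|s−a|.

287*log(s - 5)/176 - 5*log(s - 1)/56 - 53*log(s + 3)/48 + 823*log(s + 6)/231 + C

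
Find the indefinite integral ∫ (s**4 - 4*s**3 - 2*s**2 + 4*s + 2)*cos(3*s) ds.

s**4*sin(3*s)/3 - 4*s**3*sin(3*s)/3 + 4*s**3*cos(3*s)/9 - 10*s**2*sin(3*s)/9 - 4*s**2*cos(3*s)/3 + 20*s*sin(3*s)/9 - 20*s*cos(3*s)/27 + 74*sin(3*s)/81 + 20*cos(3*s)/27 + C

Use integration by parts with u = s**4 - 4*s**3 - 2*s**2 + 4*s + 2, dv = cos(3*s) ds, so v = sin(3*s)/3.
Apply parts 4 times (tabular method): alternate signs, differentiate u down to 0, integrate dv up.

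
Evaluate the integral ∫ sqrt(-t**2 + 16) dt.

Substitute t = 4·sin(θ), so dt = 4·cos(θ) dθ and the radical becomes sqrt(-t**2 + 16) = 4·cos(θ) by the Pythagorean identity.
Integrate the resulting trig expression in θ, then back-substitute θ = asin(t/4), sin(θ) = t/4, cos(θ) = sqrt(-t**2 + 16)/4 (absorbing any constant into C).

t*sqrt(-t**2 + 16)/2 + 8*asin(t/4) + C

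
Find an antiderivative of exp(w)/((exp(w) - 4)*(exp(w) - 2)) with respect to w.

log(exp(w) - 4)/2 - log(exp(w) - 2)/2 + C

Let u = e^w, du = e^w dw.
The integral becomes ∫ du/((u-2)(u-4)); decompose into partial fractions.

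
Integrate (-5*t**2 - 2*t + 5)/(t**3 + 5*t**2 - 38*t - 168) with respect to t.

-187*log(t - 6)/130 + 67*log(t + 4)/30 - 226*log(t + 7)/39 + C

Factor the denominator: (t - 6)*(t + 4)*(t + 7).
Partial-fraction decomposition: -226/(39*(t + 7)) + 67/(30*(t + 4)) - 187/(130*(t - 6)).
Integrate each term: A/(t−a) contributes A·log|t−a|.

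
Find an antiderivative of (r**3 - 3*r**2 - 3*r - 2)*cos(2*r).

Use integration by parts with u = r**3 - 3*r**2 - 3*r - 2, dv = cos(2*r) dr, so v = sin(2*r)/2.
Apply parts 3 times (tabular method): alternate signs, differentiate u down to 0, integrate dv up.

r**3*sin(2*r)/2 - 3*r**2*sin(2*r)/2 + 3*r**2*cos(2*r)/4 - 9*r*sin(2*r)/4 - 3*r*cos(2*r)/2 - sin(2*r)/4 - 9*cos(2*r)/8 + C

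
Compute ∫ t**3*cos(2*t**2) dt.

Let u = t², du = 2t dt; rewrite as (1/2)∫ u^1·cos(2u) du.
Now integrate by parts 1 time.

t**2*sin(2*t**2)/4 + cos(2*t**2)/8 + C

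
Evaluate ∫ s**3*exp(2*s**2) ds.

(2*s**2 - 1)*exp(2*s**2)/8 + C

Let u = s², du = 2s ds; rewrite as (1/2)∫ u^1·exp(2u) du.
Now integrate by parts 1 time.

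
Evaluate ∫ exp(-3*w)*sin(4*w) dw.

-3*exp(-3*w)*sin(4*w)/25 - 4*exp(-3*w)*cos(4*w)/25 + C

Let I denote the integral. Integrate by parts with u = sin(4*w), dv = exp(-3*w) dw, so v = -exp(-3*w)/3: I = -exp(-3*w)*sin(4*w)/3 + (4/3)·∫ exp(-3*w)*cos(4*w) dw.
Apply parts again with u = cos(4*w), dv = exp(-3*w) dw: ∫ exp(-3*w)*cos(4*w) dw = -exp(-3*w)*cos(4*w)/3 − (4/3)·I. Substituting back brings back I: I = -exp(-3*w)*sin(4*w)/3 - 4*exp(-3*w)*cos(4*w)/9 − (16/9)·I.
Solving for I: (1 + 16/9)·I equals the remaining terms, so I = (9/25)·(-exp(-3*w)*sin(4*w)/3 - 4*exp(-3*w)*cos(4*w)/9).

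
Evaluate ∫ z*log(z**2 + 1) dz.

Let u = z**2 + 1, so du = (2*z) dz.
The integral becomes (1/2)·∫ log(u) du; integrate by parts with u′=log(u), dv′=du.

z**2*log(z**2 + 1)/2 - z**2/2 + log(z**2 + 1)/2 + C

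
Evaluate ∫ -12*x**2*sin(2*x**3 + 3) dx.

Let u = 2*x**3 + 3, so du = (6*x**2) dx.
Rewriting, the integral becomes -2·∫ sin(u) du = -2·-cos(u).
Substituting back, u = 2*x**3 + 3.

2*cos(2*x**3 + 3) + C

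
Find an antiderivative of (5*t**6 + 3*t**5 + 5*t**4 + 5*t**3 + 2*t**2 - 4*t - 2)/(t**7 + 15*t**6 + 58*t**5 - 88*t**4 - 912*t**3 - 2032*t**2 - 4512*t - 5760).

Factor the denominator: (t - 4)*(t + 2)*(t + 5)*(t + 6)**2*(t**2 + 4).
Partial-fraction decomposition: -(10831*t - 766)/(232000*(t**2 + 4)) - 1378379/(16000*(t + 6)) - 107723/(800*(t + 6)**2) + 71318/(783*(t + 5)) - 139/(1152*(t + 2)) + 12583/(54000*(t - 4)).
Integrate each term; A/(t−a) gives A·log|t−a|; the (Bt+D)/(t²+p²) term gives a log and an atan.

12583*log(t - 4)/54000 - 139*log(t + 2)/1152 + 71318*log(t + 5)/783 - 1378379*log(t + 6)/16000 - 10831*log(t**2 + 4)/464000 + 383*atan(t/2)/232000 + 107723/(800*t + 4800) + C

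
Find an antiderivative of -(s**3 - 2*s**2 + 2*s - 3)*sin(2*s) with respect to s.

Use integration by parts with u = s**3 - 2*s**2 + 2*s - 3, dv = -sin(2*s) ds, so v = cos(2*s)/2.
Apply parts 3 times (tabular method): alternate signs, differentiate u down to 0, integrate dv up.

s**3*cos(2*s)/2 - 3*s**2*sin(2*s)/4 - s**2*cos(2*s) + s*sin(2*s) + s*cos(2*s)/4 - sin(2*s)/8 - cos(2*s) + C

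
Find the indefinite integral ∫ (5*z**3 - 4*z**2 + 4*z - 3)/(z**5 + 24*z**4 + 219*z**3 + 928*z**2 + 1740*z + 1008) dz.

-8*log(z + 1)/225 + 403*log(z + 4)/36 + 9673*log(z + 6)/100 - 971*log(z + 7)/9 + 1251/(10*z + 60) + C

Factor the denominator: (z + 1)*(z + 4)*(z + 6)**2*(z + 7).
Partial-fraction decomposition: -971/(9*(z + 7)) + 9673/(100*(z + 6)) - 1251/(10*(z + 6)**2) + 403/(36*(z + 4)) - 8/(225*(z + 1)).
Integrate each term; A/(z−a) gives A·log|z−a|; A/(z−a)² gives −A/(z−a).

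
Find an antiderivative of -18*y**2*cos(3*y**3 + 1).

-2*sin(3*y**3 + 1) + C

Let u = 3*y**3 + 1, so du = (9*y**2) dy.
Rewriting, the integral becomes -2·∫ cos(u) du = -2·sin(u).
Substituting back, u = 3*y**3 + 1.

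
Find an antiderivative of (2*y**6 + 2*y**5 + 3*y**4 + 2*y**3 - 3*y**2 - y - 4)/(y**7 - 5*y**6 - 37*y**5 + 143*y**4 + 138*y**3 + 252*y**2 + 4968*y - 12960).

Factor the denominator: (y - 6)**2*(y - 2)*(y + 4)*(y + 5)*(y**2 + 9).
Partial-fraction decomposition: (247411*y + 1854531)/(7458750*(y**2 + 9)) + 3793/(4114*(y + 5)) - 842/(1875*(y + 4)) + 17/(624*(y - 2)) + 9583279/(6534000*(y - 6)) + 56533/(9900*(y - 6)**2).
Integrate each term; A/(y−a) gives A·log|y−a|; the (By+D)/(y²+p²) term gives a log and an atan.

9583279*log(y - 6)/6534000 + 17*log(y - 2)/624 - 842*log(y + 4)/1875 + 3793*log(y + 5)/4114 + 247411*log(y**2 + 9)/14917500 + 206059*atan(y/3)/2486250 - 56533/(9900*y - 59400) + C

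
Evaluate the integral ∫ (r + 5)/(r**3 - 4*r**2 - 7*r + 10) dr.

Factor the denominator: (r - 5)*(r - 1)*(r + 2).
Partial-fraction decomposition: 1/(7*(r + 2)) - 1/(2*(r - 1)) + 5/(14*(r - 5)).
Integrate each term: A/(r−a) contributes A·log|r−a|.

5*log(r - 5)/14 - log(r - 1)/2 + log(r + 2)/7 + C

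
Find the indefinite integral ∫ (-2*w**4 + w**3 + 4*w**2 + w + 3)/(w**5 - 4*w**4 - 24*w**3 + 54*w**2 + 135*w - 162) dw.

Factor the denominator: (w - 6)*(w - 3)*(w - 1)*(w + 3)**2.
Partial-fraction decomposition: -557/(864*(w + 3)) + 17/(24*(w + 3)**2) + 7/(160*(w - 1)) + 31/(72*(w - 3)) - 247/(135*(w - 6)).
Integrate each term; A/(w−a) gives A·log|w−a|; A/(w−a)² gives −A/(w−a).

-247*log(w - 6)/135 + 31*log(w - 3)/72 + 7*log(w - 1)/160 - 557*log(w + 3)/864 - 17/(24*w + 72) + C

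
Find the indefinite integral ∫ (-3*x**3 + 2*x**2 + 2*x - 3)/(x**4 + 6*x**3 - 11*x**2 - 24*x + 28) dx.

Factor the denominator: (x - 2)*(x - 1)*(x + 2)*(x + 7).
Partial-fraction decomposition: -37/(12*(x + 7)) + 5/(12*(x + 2)) + 1/(12*(x - 1)) - 5/(12*(x - 2)).
Integrate each term: A/(x−a) contributes A·log|x−a|.

-5*log(x - 2)/12 + log(x - 1)/12 + 5*log(x + 2)/12 - 37*log(x + 7)/12 + C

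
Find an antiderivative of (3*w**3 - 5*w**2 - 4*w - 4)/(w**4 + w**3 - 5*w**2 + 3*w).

Factor the denominator: w*(w - 1)**2*(w + 3).
Partial-fraction decomposition: 59/(24*(w + 3)) + 15/(8*(w - 1)) - 5/(2*(w - 1)**2) - 4/(3*w).
Integrate each term; A/(w−a) gives A·log|w−a|; A/(w−a)² gives −A/(w−a).

-4*log(w)/3 + 15*log(w - 1)/8 + 59*log(w + 3)/24 + 5/(2*w - 2) + C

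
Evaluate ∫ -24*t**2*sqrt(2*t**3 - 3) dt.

Let u = 2*t**3 - 3, so du = (6*t**2) dt.
Rewriting, the integral becomes -4·∫ √u du = -4·(2/3)u^(3/2).
Substituting back, u = 2*t**3 - 3.

-8*(2*t**3 - 3)**(3/2)/3 + C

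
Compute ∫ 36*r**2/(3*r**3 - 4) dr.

Let u = 3*r**3 - 4, so du = (9*r**2) dr.
Rewriting, the integral becomes 4·∫ 1/u du = 4·log(u).
Substituting back, u = 3*r**3 - 4.

4*log(3*r**3 - 4) + C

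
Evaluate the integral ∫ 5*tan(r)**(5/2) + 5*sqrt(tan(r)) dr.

10*tan(r)**(3/2)/3 + C

Let u = tan(r), so du = (tan(r)**2 + 1) dr.
Rewriting, the integral becomes 5·∫ √u du = 5·(2/3)u^(3/2).
Substituting back, u = tan(r).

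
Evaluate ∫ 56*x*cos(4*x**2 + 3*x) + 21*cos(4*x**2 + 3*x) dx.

7*sin(4*x**2 + 3*x) + C

Let u = 4*x**2 + 3*x, so du = (8*x + 3) dx.
Rewriting, the integral becomes 7·∫ cos(u) du = 7·sin(u).
Substituting back, u = 4*x**2 + 3*x.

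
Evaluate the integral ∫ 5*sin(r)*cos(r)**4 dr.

Let u = cos(r), so du = (-sin(r)) dr.
Rewriting, the integral becomes -5·∫ u^4 du = -5·u^5/5.
Substituting back, u = cos(r).

-cos(r)**5 + C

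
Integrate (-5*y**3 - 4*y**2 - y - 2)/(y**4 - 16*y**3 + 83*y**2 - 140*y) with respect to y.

log(y)/70 - 320*log(y - 7)/7 + 366*log(y - 5)/5 - 65*log(y - 4)/2 + C

Factor the denominator: y*(y - 7)*(y - 5)*(y - 4).
Partial-fraction decomposition: -65/(2*(y - 4)) + 366/(5*(y - 5)) - 320/(7*(y - 7)) + 1/(70*y).
Integrate each term: A/(y−a) contributes A·log|y−a|.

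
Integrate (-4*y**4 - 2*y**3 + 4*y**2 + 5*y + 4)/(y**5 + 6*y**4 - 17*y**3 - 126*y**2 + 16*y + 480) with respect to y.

-19*log(y - 4)/18 + 5*log(y - 2)/42 - 7*log(y + 3)/2 + 53*log(y + 4)/3 - 2171*log(y + 5)/126 + C

Factor the denominator: (y - 4)*(y - 2)*(y + 3)*(y + 4)*(y + 5).
Partial-fraction decomposition: -2171/(126*(y + 5)) + 53/(3*(y + 4)) - 7/(2*(y + 3)) + 5/(42*(y - 2)) - 19/(18*(y - 4)).
Integrate each term: A/(y−a) contributes A·log|y−a|.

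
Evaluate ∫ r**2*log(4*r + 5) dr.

r**3*log(4*r + 5)/3 - r**3/9 + 5*r**2/24 - 25*r/48 + 125*log(4*r + 5)/192 + C

Use integration by parts with u = log(4*r + 5), dv = r**2 dr.
Then du = 4/(4*r + 5) dr and v = r**3/3.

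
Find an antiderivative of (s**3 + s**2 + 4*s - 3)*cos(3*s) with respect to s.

s**3*sin(3*s)/3 + s**2*sin(3*s)/3 + s**2*cos(3*s)/3 + 10*s*sin(3*s)/9 + 2*s*cos(3*s)/9 - 29*sin(3*s)/27 + 10*cos(3*s)/27 + C

Use integration by parts with u = s**3 + s**2 + 4*s - 3, dv = cos(3*s) ds, so v = sin(3*s)/3.
Apply parts 3 times (tabular method): alternate signs, differentiate u down to 0, integrate dv up.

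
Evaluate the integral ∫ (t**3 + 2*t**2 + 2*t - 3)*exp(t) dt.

Use integration by parts with u = t**3 + 2*t**2 + 2*t - 3, dv = exp(t) dt, so v = exp(t).
Apply parts 3 times (tabular method): alternate signs, differentiate u down to 0, integrate dv up.

(t**3 - t**2 + 4*t - 7)*exp(t) + C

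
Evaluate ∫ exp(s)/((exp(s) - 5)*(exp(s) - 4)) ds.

log(exp(s) - 5) - log(exp(s) - 4) + C

Let u = e^s, du = e^s ds.
The integral becomes ∫ du/((u-5)(u-4)); decompose into partial fractions.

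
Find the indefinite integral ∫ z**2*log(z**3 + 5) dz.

Let u = z**3 + 5, so du = (3*z**2) dz.
The integral becomes (1/3)·∫ log(u) du; integrate by parts with u′=log(u), dv′=du.

z**3*log(z**3 + 5)/3 - z**3/3 + 5*log(z**3 + 5)/3 + C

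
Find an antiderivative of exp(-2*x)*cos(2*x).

Let I denote the integral. Integrate by parts with u = cos(2*x), dv = exp(-2*x) dx, so v = -exp(-2*x)/2: I = -exp(-2*x)*cos(2*x)/2 − ∫ exp(-2*x)*sin(2*x) dx.
Apply parts again with u = sin(2*x), dv = exp(-2*x) dx: ∫ exp(-2*x)*sin(2*x) dx = -exp(-2*x)*sin(2*x)/2 + I. Substituting back brings back I: I = exp(-2*x)*sin(2*x)/2 - exp(-2*x)*cos(2*x)/2 − I.
Solving for I: (1 + 1)·I equals the remaining terms, so I = (1/2)·(exp(-2*x)*sin(2*x)/2 - exp(-2*x)*cos(2*x)/2).

exp(-2*x)*sin(2*x)/4 - exp(-2*x)*cos(2*x)/4 + C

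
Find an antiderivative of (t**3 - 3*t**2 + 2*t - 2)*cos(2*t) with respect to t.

Use integration by parts with u = t**3 - 3*t**2 + 2*t - 2, dv = cos(2*t) dt, so v = sin(2*t)/2.
Apply parts 3 times (tabular method): alternate signs, differentiate u down to 0, integrate dv up.

t**3*sin(2*t)/2 - 3*t**2*sin(2*t)/2 + 3*t**2*cos(2*t)/4 + t*sin(2*t)/4 - 3*t*cos(2*t)/2 - sin(2*t)/4 + cos(2*t)/8 + C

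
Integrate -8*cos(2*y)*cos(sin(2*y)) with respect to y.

-4*sin(sin(2*y)) + C

Let u = sin(2*y), so du = (2*cos(2*y)) dy.
Rewriting, the integral becomes -4·∫ cos(u) du = -4·sin(u).
Substituting back, u = sin(2*y).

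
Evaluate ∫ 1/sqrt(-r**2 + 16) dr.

Substitute r = 4·sin(θ), so dr = 4·cos(θ) dθ and the radical becomes sqrt(-r**2 + 16) = 4·cos(θ) by the Pythagorean identity.
Integrate the resulting trig expression in θ, then back-substitute θ = asin(r/4), sin(θ) = r/4, cos(θ) = sqrt(-r**2 + 16)/4 (absorbing any constant into C).

asin(r/4) + C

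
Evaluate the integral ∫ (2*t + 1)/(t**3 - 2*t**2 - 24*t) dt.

Factor the denominator: t*(t - 6)*(t + 4).
Partial-fraction decomposition: -7/(40*(t + 4)) + 13/(60*(t - 6)) - 1/(24*t).
Integrate each term: A/(t−a) contributes A·log|t−a|.

-log(t)/24 + 13*log(t - 6)/60 - 7*log(t + 4)/40 + C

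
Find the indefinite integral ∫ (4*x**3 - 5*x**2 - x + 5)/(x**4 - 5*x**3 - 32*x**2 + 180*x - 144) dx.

683*log(x - 6)/120 - 59*log(x - 4)/20 + log(x - 1)/35 + 1033*log(x + 6)/840 + C

Factor the denominator: (x - 6)*(x - 4)*(x - 1)*(x + 6).
Partial-fraction decomposition: 1033/(840*(x + 6)) + 1/(35*(x - 1)) - 59/(20*(x - 4)) + 683/(120*(x - 6)).
Integrate each term: A/(x−a) contributes A·log|x−a|.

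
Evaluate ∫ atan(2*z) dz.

Use integration by parts with u = arctan(2*z), dv = dz.
Then du = 2/(4*z**2 + 1) dz.

z*atan(2*z) - log(4*z**2 + 1)/4 + C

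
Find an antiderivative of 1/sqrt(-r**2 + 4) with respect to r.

Substitute r = 2·sin(θ), so dr = 2·cos(θ) dθ and the radical becomes sqrt(-r**2 + 4) = 2·cos(θ) by the Pythagorean identity.
Integrate the resulting trig expression in θ, then back-substitute θ = asin(r/2), sin(θ) = r/2, cos(θ) = sqrt(-r**2 + 4)/2 (absorbing any constant into C).

asin(r/2) + C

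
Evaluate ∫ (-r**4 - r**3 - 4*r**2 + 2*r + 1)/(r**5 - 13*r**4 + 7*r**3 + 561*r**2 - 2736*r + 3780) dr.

50663*log(r - 6)/1521 - 839*log(r - 5)/24 + 137*log(r - 3)/180 - 2267*log(r + 7)/20280 + 1643/(39*r - 234) + C

Factor the denominator: (r - 6)**2*(r - 5)*(r - 3)*(r + 7).
Partial-fraction decomposition: -2267/(20280*(r + 7)) + 137/(180*(r - 3)) - 839/(24*(r - 5)) + 50663/(1521*(r - 6)) - 1643/(39*(r - 6)**2).
Integrate each term; A/(r−a) gives A·log|r−a|; A/(r−a)² gives −A/(r−a).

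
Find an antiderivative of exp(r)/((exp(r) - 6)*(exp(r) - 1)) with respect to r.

Let u = e^r, du = e^r dr.
The integral becomes ∫ du/((u-6)(u-1)); decompose into partial fractions.

log(exp(r) - 6)/5 - log(exp(r) - 1)/5 + C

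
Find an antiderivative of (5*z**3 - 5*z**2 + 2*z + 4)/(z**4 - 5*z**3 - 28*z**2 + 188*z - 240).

Factor the denominator: (z - 5)*(z - 4)*(z - 2)*(z + 6).
Partial-fraction decomposition: 317/(220*(z + 6)) + 7/(12*(z - 2)) - 63/(5*(z - 4)) + 514/(33*(z - 5)).
Integrate each term: A/(z−a) contributes A·log|z−a|.

514*log(z - 5)/33 - 63*log(z - 4)/5 + 7*log(z - 2)/12 + 317*log(z + 6)/220 + C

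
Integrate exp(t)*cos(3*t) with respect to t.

Let I denote the integral. Integrate by parts with u = cos(3*t), dv = exp(t) dt, so v = exp(t): I = exp(t)*cos(3*t) + 3·∫ exp(t)*sin(3*t) dt.
Apply parts again with u = sin(3*t), dv = exp(t) dt: ∫ exp(t)*sin(3*t) dt = exp(t)*sin(3*t) − 3·I. Substituting back brings back I: I = 3*exp(t)*sin(3*t) + exp(t)*cos(3*t) − 9·I.
Solving for I: (1 + 9)·I equals the remaining terms, so I = (1/10)·(3*exp(t)*sin(3*t) + exp(t)*cos(3*t)).

3*exp(t)*sin(3*t)/10 + exp(t)*cos(3*t)/10 + C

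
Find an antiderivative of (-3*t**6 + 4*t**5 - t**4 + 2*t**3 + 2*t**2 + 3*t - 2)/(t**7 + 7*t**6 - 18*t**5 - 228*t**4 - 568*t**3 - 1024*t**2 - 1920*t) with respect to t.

log(t)/960 - 2741*log(t - 6)/6600 + 56157*log(t + 4)/1600 - 60217*log(t + 5)/1595 + 809*log(t**2 + 4)/23200 + 39*atan(t/2)/1450 + 335/(16*t + 64) + C

Factor the denominator: t*(t - 6)*(t + 4)**2*(t + 5)*(t**2 + 4).
Partial-fraction decomposition: (809*t + 624)/(11600*(t**2 + 4)) - 60217/(1595*(t + 5)) + 56157/(1600*(t + 4)) - 335/(16*(t + 4)**2) - 2741/(6600*(t - 6)) + 1/(960*t).
Integrate each term; A/(t−a) gives A·log|t−a|; the (Bt+D)/(t²+p²) term gives a log and an atan.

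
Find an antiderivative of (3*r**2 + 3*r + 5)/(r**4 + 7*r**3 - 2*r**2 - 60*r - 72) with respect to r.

41*log(r - 3)/225 + 191*log(r + 2)/400 - 95*log(r + 6)/144 + 11/(20*r + 40) + C

Factor the denominator: (r - 3)*(r + 2)**2*(r + 6).
Partial-fraction decomposition: -95/(144*(r + 6)) + 191/(400*(r + 2)) - 11/(20*(r + 2)**2) + 41/(225*(r - 3)).
Integrate each term; A/(r−a) gives A·log|r−a|; A/(r−a)² gives −A/(r−a).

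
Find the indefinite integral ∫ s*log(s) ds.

Use integration by parts with u = log(s), dv = s ds.
Then du = 1/s ds and v = s**2/2.

s**2*log(s)/2 - s**2/4 + C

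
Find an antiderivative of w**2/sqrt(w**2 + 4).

w*sqrt(w**2 + 4)/2 - 2*log(w + sqrt(w**2 + 4)) + C

Substitute w = 2·tan(θ), so dw = 2·sec(θ)^2 dθ and the radical becomes sqrt(w**2 + 4) = 2·sec(θ) by the Pythagorean identity.
Integrate the resulting trig expression in θ, then back-substitute tan(θ) = w/2, sec(θ) = sqrt(w**2 + 4)/2 (absorbing any constant into C).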